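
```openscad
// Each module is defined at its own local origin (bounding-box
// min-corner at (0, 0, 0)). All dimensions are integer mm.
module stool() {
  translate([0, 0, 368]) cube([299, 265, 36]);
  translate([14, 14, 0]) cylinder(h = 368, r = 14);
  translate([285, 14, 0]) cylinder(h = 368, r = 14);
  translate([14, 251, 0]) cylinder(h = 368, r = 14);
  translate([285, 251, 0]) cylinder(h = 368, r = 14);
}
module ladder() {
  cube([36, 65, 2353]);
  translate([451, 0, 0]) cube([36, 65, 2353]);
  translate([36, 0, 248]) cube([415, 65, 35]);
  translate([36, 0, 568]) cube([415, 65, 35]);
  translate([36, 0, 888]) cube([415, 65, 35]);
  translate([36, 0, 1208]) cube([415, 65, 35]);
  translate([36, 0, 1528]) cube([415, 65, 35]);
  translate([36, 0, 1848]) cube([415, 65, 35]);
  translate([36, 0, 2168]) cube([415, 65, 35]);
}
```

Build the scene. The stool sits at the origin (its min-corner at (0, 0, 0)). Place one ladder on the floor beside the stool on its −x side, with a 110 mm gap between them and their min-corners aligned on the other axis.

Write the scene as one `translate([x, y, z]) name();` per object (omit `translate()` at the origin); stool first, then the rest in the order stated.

stool();
translate([-597, 0, 0]) ladder();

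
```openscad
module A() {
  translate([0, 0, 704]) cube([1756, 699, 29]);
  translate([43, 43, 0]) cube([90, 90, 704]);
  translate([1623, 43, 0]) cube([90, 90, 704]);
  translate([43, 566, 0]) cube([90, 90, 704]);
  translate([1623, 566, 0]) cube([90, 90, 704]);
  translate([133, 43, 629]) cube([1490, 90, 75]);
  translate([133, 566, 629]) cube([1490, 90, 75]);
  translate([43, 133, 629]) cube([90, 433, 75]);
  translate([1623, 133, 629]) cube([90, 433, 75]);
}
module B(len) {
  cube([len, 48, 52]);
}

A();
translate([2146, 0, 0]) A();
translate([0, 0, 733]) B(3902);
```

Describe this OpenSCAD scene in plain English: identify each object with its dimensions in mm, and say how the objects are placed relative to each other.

A is a rectangular dining table. The top is 1756×699×29 mm with its upper surface at z = 733 mm. It stands on four 90×90 mm square legs, each inset 43 mm from the nearest pair of top edges, running from the floor to the underside of the top. Four apron rails, 90 mm thick and 75 mm tall, run between adjacent legs with their top edges flush with the underside of the top and their outer faces flush with the legs' outer faces.

B is a rectangular beam 3902 mm long (x), 48 mm deep (y), 52 mm thick (z).

The beam spans the tops of two tables placed 390 mm apart, resting at z = 733 mm.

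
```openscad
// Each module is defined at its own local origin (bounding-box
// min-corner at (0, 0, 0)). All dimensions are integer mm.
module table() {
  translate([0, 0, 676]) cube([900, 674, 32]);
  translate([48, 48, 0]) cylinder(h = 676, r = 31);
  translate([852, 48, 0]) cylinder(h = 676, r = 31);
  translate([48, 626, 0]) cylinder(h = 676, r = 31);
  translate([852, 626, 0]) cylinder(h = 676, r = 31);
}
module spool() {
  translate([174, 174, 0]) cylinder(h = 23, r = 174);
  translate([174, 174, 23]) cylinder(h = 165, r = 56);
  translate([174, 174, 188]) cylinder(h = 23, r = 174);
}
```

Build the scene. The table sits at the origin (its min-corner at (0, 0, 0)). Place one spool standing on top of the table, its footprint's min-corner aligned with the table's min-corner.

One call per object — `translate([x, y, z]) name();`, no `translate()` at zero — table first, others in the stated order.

table();
translate([0, 0, 708]) spool();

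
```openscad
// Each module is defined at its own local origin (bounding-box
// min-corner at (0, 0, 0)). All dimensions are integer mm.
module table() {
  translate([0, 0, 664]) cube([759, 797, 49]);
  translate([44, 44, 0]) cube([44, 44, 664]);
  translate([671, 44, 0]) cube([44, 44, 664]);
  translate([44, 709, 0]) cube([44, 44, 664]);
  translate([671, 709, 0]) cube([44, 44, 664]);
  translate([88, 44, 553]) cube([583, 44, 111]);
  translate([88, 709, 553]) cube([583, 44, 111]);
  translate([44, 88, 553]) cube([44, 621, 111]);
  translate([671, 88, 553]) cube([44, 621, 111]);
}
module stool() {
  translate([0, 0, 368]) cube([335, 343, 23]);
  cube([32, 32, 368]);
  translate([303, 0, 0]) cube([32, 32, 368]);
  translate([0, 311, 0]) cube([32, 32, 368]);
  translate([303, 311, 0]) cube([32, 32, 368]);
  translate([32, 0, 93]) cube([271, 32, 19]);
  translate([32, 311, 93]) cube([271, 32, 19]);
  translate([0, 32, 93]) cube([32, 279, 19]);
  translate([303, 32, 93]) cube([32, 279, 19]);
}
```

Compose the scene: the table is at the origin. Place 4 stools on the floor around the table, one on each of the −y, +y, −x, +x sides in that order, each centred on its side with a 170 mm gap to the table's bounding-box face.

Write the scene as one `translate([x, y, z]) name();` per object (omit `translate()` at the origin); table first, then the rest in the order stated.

table();
translate([212, -513, 0]) stool();
translate([212, 967, 0]) stool();
translate([-505, 227, 0]) stool();
translate([929, 227, 0]) stool();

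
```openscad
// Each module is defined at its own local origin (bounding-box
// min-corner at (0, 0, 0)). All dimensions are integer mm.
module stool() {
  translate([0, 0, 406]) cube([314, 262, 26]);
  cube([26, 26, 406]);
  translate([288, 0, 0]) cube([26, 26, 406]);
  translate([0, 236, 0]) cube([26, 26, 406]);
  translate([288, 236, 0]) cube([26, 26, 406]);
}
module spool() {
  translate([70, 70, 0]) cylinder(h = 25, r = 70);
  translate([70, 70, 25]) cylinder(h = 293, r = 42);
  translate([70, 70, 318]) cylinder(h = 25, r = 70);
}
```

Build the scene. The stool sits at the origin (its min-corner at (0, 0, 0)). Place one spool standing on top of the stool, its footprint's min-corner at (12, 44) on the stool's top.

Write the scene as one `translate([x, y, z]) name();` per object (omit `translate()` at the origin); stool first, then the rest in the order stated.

stool();
translate([12, 44, 432]) spool();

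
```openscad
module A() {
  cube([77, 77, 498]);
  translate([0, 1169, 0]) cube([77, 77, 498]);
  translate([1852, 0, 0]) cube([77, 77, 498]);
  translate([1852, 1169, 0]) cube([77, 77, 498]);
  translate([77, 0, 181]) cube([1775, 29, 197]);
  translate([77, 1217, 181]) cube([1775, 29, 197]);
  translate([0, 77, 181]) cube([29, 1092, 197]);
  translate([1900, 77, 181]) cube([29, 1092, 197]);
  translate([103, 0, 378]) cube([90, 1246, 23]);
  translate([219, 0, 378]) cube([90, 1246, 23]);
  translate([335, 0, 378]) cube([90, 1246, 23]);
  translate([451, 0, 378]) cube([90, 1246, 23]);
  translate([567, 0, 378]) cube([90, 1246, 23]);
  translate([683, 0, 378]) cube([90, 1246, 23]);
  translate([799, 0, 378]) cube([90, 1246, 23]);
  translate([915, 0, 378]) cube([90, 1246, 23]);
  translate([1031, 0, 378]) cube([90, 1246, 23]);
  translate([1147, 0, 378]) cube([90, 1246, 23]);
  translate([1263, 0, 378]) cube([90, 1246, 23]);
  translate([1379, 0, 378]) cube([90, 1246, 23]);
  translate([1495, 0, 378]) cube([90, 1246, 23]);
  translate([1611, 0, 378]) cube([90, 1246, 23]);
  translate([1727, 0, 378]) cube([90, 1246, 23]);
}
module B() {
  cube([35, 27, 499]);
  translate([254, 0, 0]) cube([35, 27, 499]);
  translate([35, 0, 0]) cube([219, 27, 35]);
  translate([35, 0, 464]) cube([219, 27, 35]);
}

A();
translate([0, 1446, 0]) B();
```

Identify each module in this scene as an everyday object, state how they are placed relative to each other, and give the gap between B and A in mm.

The picture frame's nearest face is 200 mm from the bed frame's +y face.

A is a bed frame. B is a picture frame. The picture frame is on the floor beside the bed frame on its +y side. The gap between the picture frame and the bed frame is 200 mm.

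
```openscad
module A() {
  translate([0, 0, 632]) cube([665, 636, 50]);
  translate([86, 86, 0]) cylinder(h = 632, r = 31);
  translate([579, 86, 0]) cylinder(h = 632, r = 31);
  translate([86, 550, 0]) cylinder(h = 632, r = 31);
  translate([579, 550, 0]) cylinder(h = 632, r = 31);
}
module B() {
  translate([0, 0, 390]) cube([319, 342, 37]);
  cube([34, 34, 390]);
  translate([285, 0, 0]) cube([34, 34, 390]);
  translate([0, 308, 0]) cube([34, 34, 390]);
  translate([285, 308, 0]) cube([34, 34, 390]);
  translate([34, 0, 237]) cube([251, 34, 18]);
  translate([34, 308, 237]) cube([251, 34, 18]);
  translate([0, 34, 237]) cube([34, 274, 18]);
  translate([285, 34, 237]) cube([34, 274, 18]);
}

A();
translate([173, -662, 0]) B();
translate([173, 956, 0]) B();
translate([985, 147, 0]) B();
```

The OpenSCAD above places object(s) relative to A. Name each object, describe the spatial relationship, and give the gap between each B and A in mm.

Each stool's nearest face is 320 mm from the table's bounding box.

A is a table. B is a stool. Three stools sit around the table at the −y, +y, +x sides. The gap between each stool and the table is 320 mm.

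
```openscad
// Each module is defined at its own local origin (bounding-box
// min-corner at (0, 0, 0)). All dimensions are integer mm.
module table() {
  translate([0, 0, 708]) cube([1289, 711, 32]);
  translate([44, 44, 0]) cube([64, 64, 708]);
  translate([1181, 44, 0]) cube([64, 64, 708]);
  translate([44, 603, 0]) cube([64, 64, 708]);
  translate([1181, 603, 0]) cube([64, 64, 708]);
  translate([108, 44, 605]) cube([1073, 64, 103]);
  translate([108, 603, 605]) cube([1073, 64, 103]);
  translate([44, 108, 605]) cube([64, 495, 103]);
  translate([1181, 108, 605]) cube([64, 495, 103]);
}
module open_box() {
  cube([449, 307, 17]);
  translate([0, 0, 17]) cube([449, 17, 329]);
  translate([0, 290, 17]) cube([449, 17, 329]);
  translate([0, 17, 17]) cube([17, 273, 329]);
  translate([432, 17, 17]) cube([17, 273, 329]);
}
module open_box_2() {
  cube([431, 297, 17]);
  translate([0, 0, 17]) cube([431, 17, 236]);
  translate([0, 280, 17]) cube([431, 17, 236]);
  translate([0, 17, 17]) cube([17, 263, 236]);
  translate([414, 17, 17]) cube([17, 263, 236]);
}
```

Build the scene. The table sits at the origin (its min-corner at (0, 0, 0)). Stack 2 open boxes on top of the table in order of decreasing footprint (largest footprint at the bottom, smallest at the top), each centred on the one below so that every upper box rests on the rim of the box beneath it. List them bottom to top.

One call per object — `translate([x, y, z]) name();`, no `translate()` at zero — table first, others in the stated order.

table();
translate([420, 202, 740]) open_box();
translate([429, 207, 1086]) open_box_2();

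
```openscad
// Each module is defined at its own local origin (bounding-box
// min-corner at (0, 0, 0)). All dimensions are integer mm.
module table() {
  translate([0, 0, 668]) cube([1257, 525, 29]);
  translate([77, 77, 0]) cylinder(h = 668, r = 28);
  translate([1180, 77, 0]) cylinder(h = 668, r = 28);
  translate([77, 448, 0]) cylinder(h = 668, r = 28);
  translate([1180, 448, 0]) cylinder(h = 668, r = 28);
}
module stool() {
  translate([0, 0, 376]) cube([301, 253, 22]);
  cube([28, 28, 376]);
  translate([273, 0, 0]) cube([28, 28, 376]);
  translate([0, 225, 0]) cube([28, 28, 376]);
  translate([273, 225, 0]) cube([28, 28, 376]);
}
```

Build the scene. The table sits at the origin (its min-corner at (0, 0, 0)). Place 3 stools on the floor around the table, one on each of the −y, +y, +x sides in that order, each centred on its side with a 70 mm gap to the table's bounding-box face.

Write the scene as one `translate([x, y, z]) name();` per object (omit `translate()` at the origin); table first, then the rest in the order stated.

table();
translate([478, -323, 0]) stool();
translate([478, 595, 0]) stool();
translate([1327, 136, 0]) stool();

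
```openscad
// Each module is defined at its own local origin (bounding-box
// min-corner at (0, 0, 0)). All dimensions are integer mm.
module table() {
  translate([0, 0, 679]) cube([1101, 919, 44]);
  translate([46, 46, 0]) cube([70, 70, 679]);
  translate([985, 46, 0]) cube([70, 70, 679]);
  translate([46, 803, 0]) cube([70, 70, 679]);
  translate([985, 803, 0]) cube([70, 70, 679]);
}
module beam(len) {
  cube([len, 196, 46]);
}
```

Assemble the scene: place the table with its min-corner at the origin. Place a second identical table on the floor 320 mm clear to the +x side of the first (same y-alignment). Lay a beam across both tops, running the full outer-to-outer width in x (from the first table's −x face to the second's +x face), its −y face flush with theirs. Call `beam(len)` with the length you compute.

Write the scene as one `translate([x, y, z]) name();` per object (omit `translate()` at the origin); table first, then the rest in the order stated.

table();
translate([1421, 0, 0]) table();
translate([0, 0, 723]) beam(2522);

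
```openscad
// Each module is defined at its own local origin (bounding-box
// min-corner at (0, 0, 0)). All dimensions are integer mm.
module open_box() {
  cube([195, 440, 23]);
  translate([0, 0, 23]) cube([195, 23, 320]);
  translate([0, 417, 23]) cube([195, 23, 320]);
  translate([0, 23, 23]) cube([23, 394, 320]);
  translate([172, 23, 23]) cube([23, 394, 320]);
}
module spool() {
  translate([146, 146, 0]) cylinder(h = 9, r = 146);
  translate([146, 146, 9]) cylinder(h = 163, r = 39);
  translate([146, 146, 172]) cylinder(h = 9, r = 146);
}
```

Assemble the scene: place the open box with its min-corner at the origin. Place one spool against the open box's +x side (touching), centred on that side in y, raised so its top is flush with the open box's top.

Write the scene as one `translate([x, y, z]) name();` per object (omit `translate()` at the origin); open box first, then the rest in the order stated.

open_box();
translate([195, 74, 162]) spool();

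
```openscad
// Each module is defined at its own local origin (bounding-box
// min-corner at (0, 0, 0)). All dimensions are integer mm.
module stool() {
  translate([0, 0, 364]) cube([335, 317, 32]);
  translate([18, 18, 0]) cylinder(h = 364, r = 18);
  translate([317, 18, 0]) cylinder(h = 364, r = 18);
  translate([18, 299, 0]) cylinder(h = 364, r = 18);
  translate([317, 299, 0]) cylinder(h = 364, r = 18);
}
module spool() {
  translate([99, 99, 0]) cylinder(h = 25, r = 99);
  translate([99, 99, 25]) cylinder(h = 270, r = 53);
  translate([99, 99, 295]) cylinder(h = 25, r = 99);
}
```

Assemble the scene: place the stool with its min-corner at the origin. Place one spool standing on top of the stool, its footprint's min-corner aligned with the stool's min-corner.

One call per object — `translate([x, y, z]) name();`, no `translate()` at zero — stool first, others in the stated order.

stool();
translate([0, 0, 396]) spool();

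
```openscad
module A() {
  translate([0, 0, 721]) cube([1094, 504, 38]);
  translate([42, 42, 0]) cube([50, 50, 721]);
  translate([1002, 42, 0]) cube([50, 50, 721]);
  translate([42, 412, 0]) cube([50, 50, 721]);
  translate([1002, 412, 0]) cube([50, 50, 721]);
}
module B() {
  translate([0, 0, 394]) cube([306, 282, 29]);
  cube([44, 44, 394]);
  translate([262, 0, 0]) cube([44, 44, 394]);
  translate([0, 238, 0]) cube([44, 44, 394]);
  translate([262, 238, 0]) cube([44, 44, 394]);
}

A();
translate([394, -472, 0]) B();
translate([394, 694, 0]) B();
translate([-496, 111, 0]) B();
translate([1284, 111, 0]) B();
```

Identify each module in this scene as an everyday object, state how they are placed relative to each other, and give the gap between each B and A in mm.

Each stool's nearest face is 190 mm from the table's bounding box.

A is a table. B is a stool. Four stools sit around the table at the −y, +y, −x, +x sides. The gap between each stool and the table is 190 mm.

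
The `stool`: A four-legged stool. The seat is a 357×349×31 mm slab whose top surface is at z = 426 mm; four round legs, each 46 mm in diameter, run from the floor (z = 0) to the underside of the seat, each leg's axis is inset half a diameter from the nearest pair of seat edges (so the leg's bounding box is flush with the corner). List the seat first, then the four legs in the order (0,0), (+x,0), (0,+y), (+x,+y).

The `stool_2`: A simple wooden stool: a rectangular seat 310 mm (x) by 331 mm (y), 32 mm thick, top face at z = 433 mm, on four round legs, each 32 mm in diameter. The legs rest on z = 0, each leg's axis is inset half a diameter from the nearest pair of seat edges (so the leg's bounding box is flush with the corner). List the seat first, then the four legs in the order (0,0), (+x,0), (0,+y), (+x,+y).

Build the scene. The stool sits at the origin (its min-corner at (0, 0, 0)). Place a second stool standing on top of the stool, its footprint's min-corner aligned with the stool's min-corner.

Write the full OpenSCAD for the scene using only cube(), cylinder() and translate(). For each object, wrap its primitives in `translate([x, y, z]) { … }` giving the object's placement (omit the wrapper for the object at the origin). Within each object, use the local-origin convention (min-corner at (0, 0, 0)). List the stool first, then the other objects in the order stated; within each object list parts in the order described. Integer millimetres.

translate([0, 0, 395]) cube([357, 349, 31]);
translate([23, 23, 0]) cylinder(h = 395, r = 23);
translate([334, 23, 0]) cylinder(h = 395, r = 23);
translate([23, 326, 0]) cylinder(h = 395, r = 23);
translate([334, 326, 0]) cylinder(h = 395, r = 23);
translate([0, 0, 426]) {
  translate([0, 0, 401]) cube([310, 331, 32]);
  translate([16, 16, 0]) cylinder(h = 401, r = 16);
  translate([294, 16, 0]) cylinder(h = 401, r = 16);
  translate([16, 315, 0]) cylinder(h = 401, r = 16);
  translate([294, 315, 0]) cylinder(h = 401, r = 16);
}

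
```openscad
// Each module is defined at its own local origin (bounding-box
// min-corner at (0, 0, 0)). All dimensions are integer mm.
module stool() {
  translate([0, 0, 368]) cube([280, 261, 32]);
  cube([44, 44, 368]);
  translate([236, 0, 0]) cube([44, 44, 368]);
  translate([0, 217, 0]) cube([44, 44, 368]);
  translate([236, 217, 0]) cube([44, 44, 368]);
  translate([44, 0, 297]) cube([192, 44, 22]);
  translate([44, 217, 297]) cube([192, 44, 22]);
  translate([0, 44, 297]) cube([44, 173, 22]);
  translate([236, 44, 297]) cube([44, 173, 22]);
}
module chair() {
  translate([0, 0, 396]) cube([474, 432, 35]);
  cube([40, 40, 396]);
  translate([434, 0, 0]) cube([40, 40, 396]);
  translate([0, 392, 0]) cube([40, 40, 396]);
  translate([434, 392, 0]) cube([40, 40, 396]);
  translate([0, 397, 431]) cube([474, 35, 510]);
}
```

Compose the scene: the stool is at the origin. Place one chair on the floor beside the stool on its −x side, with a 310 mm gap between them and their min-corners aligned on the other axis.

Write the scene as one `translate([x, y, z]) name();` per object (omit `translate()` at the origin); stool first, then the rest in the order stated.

stool();
translate([-784, 0, 0]) chair();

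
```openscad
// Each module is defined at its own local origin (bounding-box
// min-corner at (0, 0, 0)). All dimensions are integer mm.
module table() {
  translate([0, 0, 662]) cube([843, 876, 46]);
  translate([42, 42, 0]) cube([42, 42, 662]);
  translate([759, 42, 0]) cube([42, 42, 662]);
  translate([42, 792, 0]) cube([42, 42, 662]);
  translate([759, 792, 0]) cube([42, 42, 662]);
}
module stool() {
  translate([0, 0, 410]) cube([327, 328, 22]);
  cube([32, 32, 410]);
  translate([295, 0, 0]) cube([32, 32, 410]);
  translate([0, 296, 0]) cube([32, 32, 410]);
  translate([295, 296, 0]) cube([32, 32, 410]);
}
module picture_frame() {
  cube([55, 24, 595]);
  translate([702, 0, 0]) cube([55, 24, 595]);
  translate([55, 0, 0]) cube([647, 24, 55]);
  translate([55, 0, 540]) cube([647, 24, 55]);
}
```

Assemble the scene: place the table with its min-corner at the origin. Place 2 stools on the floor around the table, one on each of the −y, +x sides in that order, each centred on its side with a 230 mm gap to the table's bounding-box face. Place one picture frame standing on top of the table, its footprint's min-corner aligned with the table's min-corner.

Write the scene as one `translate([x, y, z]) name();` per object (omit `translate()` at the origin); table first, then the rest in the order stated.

table();
translate([258, -558, 0]) stool();
translate([1073, 274, 0]) stool();
translate([0, 0, 708]) picture_frame();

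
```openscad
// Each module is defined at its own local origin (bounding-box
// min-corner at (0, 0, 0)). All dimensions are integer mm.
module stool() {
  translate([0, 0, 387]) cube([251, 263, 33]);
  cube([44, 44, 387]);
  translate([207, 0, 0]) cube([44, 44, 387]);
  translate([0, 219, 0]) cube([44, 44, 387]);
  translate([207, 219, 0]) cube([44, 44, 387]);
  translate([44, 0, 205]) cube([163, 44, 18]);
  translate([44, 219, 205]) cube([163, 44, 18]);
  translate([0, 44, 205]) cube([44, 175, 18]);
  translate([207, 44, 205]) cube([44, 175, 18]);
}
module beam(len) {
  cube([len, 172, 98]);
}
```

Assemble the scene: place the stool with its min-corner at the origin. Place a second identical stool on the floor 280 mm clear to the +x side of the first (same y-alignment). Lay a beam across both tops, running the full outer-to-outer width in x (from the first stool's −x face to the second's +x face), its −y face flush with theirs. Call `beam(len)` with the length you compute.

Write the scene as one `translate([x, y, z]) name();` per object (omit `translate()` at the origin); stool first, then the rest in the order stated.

stool();
translate([531, 0, 0]) stool();
translate([0, 0, 420]) beam(782);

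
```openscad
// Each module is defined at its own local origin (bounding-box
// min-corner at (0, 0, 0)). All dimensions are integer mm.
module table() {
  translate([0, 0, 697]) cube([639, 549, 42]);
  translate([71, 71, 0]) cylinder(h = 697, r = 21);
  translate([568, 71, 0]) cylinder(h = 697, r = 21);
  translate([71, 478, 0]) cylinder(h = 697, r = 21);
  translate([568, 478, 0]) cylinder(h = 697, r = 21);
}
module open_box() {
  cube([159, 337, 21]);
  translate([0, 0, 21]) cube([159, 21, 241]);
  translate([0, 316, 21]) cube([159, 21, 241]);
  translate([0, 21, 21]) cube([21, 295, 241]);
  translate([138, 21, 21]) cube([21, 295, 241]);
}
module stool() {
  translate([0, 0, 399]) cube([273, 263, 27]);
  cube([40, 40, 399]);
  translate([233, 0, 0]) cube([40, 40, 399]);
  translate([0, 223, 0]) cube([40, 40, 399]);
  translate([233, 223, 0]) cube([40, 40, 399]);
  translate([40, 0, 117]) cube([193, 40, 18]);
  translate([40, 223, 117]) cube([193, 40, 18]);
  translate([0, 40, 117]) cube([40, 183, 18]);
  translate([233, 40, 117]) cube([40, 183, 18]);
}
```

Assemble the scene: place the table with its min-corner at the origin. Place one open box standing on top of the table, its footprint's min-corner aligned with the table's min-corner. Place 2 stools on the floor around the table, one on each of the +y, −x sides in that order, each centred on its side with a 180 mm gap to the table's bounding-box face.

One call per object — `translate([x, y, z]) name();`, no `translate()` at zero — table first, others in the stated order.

table();
translate([0, 0, 739]) open_box();
translate([183, 729, 0]) stool();
translate([-453, 143, 0]) stool();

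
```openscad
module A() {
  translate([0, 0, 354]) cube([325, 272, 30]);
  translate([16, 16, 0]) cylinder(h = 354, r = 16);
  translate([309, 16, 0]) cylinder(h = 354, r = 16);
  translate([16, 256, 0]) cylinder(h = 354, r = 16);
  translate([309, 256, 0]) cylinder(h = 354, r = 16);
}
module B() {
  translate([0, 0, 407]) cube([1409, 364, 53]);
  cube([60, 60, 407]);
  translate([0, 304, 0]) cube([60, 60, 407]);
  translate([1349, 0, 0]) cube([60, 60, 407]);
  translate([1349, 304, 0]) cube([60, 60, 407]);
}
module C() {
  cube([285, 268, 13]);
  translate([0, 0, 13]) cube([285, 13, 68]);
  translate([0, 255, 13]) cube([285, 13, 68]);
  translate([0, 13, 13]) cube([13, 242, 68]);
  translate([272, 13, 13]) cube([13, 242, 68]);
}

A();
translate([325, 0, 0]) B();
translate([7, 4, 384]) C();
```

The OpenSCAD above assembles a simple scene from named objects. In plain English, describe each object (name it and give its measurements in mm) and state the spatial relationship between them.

A is a four-legged stool. The seat is 325×272 mm, 30 mm thick, top at z = 384 mm. It stands on four round legs, each 32 mm in diameter, from z = 0 to the seat underside, each leg's axis is inset half a diameter from the nearest pair of seat edges (so the leg's bounding box is flush with the corner).

B is a long wooden bench with a 1409 mm (x) × 364 mm (y) seat, 53 mm thick, its top surface 460 mm above the floor. Four 60 mm square legs at the seat corners, flush with the edges, run from z = 0 to the seat underside.

C is an open-topped rectangular box: outside dimensions 285×268×81 mm, with a uniform wall and base thickness of 13 mm. The base is a full 285×268 slab on the floor; four walls sit on top of the base. The front and back walls (the −y and +y sides) span the full width; the two side walls fit between them.

The bench is against the stool's +x side, with their −y faces flush. The open box is on top of the stool.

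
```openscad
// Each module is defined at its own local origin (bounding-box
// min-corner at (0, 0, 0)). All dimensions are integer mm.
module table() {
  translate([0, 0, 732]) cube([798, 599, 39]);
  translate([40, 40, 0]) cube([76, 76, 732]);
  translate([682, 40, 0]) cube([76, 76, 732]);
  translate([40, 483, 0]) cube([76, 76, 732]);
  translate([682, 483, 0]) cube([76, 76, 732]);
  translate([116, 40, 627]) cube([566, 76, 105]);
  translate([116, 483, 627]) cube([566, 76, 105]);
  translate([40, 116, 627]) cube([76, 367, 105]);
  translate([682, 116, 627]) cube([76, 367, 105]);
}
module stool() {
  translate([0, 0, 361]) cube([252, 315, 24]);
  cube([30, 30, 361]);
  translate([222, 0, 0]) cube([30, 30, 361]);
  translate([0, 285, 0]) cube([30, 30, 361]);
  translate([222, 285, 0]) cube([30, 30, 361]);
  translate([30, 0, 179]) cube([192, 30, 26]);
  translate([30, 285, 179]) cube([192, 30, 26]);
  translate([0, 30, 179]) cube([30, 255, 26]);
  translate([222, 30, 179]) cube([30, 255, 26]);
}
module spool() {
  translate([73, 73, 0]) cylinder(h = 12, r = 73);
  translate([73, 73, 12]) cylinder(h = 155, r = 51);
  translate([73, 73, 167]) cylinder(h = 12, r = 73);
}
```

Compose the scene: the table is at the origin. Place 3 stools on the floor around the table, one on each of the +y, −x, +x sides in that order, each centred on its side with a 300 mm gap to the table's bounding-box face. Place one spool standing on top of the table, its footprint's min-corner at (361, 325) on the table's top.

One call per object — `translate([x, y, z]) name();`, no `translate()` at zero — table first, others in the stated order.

table();
translate([273, 899, 0]) stool();
translate([-552, 142, 0]) stool();
translate([1098, 142, 0]) stool();
translate([361, 325, 771]) spool();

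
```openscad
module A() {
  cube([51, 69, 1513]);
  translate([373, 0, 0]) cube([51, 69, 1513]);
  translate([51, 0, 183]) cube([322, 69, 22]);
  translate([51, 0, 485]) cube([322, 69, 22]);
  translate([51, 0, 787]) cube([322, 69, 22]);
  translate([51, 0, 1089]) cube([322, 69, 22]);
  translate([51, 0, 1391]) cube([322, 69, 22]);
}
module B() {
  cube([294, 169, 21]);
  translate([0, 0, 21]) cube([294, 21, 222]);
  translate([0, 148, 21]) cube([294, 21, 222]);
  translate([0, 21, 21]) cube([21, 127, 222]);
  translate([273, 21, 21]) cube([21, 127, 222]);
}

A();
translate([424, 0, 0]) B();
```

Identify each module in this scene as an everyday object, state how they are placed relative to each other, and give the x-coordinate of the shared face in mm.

The ladder's +x face and the open box's −x face are both at x = 424 mm.

A is a ladder. B is an open box. The open box is against the ladder's +x side, with their −y faces flush. The x-coordinate of the shared face is 424 mm.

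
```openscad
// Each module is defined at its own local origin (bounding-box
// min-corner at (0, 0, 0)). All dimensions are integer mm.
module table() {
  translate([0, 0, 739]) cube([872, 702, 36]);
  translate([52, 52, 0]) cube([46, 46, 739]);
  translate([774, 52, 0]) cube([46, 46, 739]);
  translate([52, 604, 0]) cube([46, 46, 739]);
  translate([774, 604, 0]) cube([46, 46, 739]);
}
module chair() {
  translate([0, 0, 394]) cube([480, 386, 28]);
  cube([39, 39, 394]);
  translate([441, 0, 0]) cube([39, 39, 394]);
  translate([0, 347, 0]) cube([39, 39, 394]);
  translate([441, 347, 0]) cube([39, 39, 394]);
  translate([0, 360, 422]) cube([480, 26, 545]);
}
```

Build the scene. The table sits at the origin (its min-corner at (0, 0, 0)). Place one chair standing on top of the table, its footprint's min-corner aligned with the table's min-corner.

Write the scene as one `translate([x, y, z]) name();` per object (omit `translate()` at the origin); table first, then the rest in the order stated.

table();
translate([0, 0, 775]) chair();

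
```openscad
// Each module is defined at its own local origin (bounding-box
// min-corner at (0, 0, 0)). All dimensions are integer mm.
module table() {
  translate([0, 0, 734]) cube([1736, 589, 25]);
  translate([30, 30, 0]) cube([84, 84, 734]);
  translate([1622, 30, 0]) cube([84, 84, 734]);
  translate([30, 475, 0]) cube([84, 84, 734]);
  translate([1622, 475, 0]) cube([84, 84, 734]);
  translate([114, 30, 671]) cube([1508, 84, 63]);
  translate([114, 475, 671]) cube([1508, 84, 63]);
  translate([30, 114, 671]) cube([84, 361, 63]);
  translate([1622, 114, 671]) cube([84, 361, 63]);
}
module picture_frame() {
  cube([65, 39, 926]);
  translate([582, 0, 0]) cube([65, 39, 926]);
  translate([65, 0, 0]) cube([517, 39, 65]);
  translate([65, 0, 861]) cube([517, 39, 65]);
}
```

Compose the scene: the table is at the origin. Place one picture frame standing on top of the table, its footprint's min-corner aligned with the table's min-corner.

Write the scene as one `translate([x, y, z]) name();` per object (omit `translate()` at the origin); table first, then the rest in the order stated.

table();
translate([0, 0, 759]) picture_frame();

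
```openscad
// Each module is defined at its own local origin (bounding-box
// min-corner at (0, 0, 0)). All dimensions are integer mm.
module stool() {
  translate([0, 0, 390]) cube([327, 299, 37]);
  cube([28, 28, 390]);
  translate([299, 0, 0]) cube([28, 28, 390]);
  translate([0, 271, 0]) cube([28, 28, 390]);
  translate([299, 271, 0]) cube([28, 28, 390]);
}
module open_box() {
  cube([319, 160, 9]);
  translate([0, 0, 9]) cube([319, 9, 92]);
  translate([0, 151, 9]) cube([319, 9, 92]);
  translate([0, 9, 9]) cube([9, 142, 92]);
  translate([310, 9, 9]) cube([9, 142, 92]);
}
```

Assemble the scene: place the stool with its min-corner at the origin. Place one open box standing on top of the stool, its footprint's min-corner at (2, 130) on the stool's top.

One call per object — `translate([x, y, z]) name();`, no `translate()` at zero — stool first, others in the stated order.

stool();
translate([2, 130, 427]) open_box();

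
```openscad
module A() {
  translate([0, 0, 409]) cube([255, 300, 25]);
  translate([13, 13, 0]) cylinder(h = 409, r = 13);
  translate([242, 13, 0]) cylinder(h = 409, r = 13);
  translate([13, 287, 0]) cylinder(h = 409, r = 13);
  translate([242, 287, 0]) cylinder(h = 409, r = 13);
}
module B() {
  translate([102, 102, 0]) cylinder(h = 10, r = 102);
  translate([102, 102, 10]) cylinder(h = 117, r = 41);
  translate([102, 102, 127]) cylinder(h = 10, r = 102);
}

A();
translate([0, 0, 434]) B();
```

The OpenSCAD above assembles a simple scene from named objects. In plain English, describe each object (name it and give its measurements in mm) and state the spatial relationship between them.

A is a simple wooden stool: a rectangular seat 255 mm (x) by 300 mm (y), 25 mm thick, top face at z = 434 mm, on four round legs, each 26 mm in diameter. The legs rest on z = 0, each leg's axis is inset half a diameter from the nearest pair of seat edges (so the leg's bounding box is flush with the corner).

B is a spool: two coaxial disc flanges of radius 102 mm and thickness 10 mm, joined by a core cylinder of radius 41 mm and height 117 mm. The lower flange rests on z = 0 and the three cylinders share a vertical axis.

The spool is on top of the stool.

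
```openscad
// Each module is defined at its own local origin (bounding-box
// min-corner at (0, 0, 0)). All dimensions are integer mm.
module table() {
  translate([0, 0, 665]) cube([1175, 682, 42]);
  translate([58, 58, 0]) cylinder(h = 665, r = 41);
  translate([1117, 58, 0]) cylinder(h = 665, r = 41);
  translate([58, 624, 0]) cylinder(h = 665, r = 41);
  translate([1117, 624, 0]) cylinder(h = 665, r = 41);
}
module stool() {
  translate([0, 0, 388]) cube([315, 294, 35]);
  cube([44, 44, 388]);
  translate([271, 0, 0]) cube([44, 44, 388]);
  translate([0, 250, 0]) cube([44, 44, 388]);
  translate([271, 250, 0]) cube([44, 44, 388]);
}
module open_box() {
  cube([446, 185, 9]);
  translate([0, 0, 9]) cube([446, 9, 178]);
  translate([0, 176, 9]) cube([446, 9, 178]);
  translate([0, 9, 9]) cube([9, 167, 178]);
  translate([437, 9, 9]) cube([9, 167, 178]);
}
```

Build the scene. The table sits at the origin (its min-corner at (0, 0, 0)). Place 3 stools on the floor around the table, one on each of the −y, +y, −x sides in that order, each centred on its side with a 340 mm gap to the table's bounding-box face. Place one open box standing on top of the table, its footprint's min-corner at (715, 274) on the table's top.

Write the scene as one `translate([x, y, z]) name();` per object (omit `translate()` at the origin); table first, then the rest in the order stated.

table();
translate([430, -634, 0]) stool();
translate([430, 1022, 0]) stool();
translate([-655, 194, 0]) stool();
translate([715, 274, 707]) open_box();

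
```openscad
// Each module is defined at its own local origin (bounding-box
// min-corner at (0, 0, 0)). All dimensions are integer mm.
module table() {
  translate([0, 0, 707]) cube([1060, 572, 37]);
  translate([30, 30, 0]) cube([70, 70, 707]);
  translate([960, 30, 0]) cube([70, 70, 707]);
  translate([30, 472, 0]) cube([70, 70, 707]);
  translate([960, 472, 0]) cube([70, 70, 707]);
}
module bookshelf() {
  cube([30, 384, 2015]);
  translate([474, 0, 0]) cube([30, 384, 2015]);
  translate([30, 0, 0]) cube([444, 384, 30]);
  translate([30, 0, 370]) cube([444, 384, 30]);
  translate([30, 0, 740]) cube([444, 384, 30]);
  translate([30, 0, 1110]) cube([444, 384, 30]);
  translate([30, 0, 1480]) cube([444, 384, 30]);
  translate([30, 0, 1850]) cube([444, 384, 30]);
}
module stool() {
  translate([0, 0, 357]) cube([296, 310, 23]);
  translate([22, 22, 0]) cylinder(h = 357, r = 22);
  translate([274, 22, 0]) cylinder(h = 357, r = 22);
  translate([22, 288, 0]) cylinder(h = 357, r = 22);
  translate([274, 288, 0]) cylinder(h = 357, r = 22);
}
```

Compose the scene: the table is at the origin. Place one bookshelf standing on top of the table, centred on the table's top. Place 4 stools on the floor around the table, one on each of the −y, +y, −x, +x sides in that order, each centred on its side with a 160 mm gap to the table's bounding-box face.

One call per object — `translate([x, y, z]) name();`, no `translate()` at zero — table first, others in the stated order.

table();
translate([278, 94, 744]) bookshelf();
translate([382, -470, 0]) stool();
translate([382, 732, 0]) stool();
translate([-456, 131, 0]) stool();
translate([1220, 131, 0]) stool();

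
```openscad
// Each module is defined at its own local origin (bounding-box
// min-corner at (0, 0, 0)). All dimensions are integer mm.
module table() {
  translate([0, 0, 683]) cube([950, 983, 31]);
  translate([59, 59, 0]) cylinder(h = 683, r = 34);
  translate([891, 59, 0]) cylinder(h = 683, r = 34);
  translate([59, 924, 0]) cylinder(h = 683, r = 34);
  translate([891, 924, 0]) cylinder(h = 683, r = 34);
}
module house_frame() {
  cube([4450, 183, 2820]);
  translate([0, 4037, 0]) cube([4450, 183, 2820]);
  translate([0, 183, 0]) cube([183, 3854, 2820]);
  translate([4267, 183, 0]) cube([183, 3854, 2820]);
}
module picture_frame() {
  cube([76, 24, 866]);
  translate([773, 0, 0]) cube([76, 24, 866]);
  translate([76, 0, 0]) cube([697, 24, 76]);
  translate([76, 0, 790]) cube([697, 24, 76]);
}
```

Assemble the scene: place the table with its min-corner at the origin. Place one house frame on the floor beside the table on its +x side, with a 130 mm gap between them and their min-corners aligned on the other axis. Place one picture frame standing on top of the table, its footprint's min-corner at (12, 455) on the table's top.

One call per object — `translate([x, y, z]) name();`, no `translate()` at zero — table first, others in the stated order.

table();
translate([1080, 0, 0]) house_frame();
translate([12, 455, 714]) picture_frame();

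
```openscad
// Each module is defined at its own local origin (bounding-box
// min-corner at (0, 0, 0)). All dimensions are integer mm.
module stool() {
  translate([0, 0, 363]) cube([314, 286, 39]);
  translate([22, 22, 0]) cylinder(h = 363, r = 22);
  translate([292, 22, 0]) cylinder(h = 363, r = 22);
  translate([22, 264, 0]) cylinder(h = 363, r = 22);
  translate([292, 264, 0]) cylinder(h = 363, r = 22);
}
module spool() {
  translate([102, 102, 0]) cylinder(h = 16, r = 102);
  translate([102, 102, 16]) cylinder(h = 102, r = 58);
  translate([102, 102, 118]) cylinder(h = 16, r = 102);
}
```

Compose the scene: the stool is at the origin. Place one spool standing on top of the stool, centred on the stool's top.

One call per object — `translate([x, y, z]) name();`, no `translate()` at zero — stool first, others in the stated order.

stool();
translate([55, 41, 402]) spool();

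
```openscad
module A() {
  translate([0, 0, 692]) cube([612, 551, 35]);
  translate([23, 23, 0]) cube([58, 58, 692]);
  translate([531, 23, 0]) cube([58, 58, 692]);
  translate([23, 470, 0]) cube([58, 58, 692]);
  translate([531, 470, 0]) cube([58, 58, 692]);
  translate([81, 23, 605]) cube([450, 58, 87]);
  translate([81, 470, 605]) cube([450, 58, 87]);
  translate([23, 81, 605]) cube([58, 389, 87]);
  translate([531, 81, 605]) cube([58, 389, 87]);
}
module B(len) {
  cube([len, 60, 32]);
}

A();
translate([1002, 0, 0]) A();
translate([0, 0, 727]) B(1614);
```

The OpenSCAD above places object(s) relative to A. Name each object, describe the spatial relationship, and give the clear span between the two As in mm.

Second table starts at x = 1002; first ends at x = 612; clear span = 1002 − 612 = 390 mm.

A is a table. B is a beam. A beam spans the tops of two tables. The clear span between the two tables is 390 mm.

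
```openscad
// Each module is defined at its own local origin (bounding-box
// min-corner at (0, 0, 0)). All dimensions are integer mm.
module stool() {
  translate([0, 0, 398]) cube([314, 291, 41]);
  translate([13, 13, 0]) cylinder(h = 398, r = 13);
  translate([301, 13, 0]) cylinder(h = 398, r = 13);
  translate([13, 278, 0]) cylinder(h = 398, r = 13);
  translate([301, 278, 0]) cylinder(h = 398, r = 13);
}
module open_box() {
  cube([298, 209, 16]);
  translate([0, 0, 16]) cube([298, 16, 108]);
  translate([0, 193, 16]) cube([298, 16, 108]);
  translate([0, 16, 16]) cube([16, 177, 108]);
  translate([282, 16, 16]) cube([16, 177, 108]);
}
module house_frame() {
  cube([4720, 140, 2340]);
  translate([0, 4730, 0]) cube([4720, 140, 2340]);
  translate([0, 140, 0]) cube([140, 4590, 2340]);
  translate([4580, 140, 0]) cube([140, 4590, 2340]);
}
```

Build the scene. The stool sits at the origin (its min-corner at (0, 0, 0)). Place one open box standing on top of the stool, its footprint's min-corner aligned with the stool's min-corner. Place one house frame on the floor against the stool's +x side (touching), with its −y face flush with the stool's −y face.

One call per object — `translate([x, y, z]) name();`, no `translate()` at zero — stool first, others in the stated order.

stool();
translate([0, 0, 439]) open_box();
translate([314, 0, 0]) house_frame();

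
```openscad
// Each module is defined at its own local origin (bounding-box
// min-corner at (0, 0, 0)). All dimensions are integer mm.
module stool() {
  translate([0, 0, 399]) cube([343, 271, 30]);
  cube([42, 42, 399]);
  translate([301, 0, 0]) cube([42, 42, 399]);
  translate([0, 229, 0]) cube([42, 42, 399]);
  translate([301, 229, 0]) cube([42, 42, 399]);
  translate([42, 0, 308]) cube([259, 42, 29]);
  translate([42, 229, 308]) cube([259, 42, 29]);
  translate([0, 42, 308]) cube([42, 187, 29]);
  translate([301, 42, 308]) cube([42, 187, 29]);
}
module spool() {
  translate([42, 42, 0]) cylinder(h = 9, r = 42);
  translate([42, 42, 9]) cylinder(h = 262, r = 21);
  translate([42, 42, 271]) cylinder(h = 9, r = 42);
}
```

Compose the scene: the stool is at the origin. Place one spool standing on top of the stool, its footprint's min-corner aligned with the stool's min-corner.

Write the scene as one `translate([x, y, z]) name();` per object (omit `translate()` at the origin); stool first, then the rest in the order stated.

stool();
translate([0, 0, 429]) spool();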